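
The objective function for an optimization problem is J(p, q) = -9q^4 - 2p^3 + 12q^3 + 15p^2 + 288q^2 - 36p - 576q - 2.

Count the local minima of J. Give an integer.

1

J separates as a function of p plus a function of q, so ∇J=0 decouples.
∂J/∂p = -6(p - 3)(p - 2) = 0 at p ∈ {2, 3}; ∂J/∂q = -36(q - 4)(q - 1)(q + 4) = 0 at q ∈ {-4, 1, 4}.
The Hessian is diagonal: diag(J_pp, J_qq). Second derivatives: J_pp(2)=6, J_pp(3)=-6; J_qq(-4)=-1440, J_qq(1)=540, J_qq(4)=-864.
Local minima occur where both diagonal entries positive: (2, 1). Count: 1.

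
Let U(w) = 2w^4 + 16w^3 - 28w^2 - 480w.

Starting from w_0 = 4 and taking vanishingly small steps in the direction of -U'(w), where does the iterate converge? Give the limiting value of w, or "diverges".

3

U'(w) = 8(w - 3)(w + 4)(w + 5), so U'(4) = 576.
Gradient descent moves in the -U' direction, i.e. w is decreasing.
The nearest critical point in that direction is w = 3, where U'' = 448 > 0 (a local minimum). The iterate converges there.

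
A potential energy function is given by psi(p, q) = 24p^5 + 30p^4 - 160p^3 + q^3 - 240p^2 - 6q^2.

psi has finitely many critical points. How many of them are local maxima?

psi separates as a function of p plus a function of q, so ∇psi=0 decouples.
∂psi/∂p = 120p(p - 2)(p + 1)(p + 2) = 0 at p ∈ {-2, -1, 0, 2}; ∂psi/∂q = 3q(q - 4) = 0 at q ∈ {0, 4}.
The Hessian is diagonal: diag(psi_pp, psi_qq). Second derivatives: psi_pp(-2)=-960, psi_pp(-1)=360, psi_pp(0)=-480, psi_pp(2)=2880; psi_qq(0)=-12, psi_qq(4)=12.
Local maxima occur where both diagonal entries negative: (-2, 0), (0, 0). Count: 2.

2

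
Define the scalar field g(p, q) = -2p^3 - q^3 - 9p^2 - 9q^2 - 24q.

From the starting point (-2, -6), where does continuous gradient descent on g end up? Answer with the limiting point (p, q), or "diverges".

g is separable, so gradient descent decouples: p follows -∂g/∂p, q follows -∂g/∂q.
∂g/∂p = -6p(p + 3); at p=-2 this is 12, so p decreases.
∂g/∂q = -3(q + 2)(q + 4); at q=-6 this is -24, so q increases.
p converges to its nearest critical value -3 (a local min of the p-part); q converges to -4. The iterate converges to (-3, -4).

(-3, -4)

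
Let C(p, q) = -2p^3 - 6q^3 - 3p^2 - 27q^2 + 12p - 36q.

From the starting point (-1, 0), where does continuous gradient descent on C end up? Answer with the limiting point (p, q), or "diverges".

diverges

C is separable, so gradient descent decouples: p follows -∂C/∂p, q follows -∂C/∂q.
∂C/∂p = -6(p - 1)(p + 2); at p=-1 this is 12, so p decreases.
∂C/∂q = -18(q + 1)(q + 2); at q=0 this is -36, so q increases.
The q-coordinate has no critical point in that direction and runs off to infinity.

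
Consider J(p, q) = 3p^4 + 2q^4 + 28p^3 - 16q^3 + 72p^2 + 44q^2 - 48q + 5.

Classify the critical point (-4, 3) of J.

local minimum

The mixed partial ∂²J/∂p∂q is 0, so the Hessian at any point is diag(J_pp, J_qq) = diag(12(3p^2 + 14p + 12), 8(3q^2 - 12q + 11)).
At (-4, 3): H = diag(48, 16).
Both eigenvalues are positive, so H is positive definite: a local minimum.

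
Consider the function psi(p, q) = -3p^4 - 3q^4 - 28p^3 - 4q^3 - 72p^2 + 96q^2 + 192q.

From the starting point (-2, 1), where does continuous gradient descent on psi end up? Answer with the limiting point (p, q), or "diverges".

(-3, -1)

psi is separable, so gradient descent decouples: p follows -∂psi/∂p, q follows -∂psi/∂q.
∂psi/∂p = -12p(p + 3)(p + 4); at p=-2 this is 48, so p decreases.
∂psi/∂q = -12(q - 4)(q + 1)(q + 4); at q=1 this is 360, so q decreases.
p converges to its nearest critical value -3 (a local min of the p-part); q converges to -1. The iterate converges to (-3, -1).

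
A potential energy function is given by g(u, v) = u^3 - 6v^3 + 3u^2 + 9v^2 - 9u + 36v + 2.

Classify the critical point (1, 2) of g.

The mixed partial ∂²g/∂u∂v is 0, so the Hessian at any point is diag(g_uu, g_vv) = diag(6(u + 1), 18(-2v + 1)).
At (1, 2): H = diag(12, -54).
The eigenvalues have opposite signs, so H is indefinite: a saddle point.

saddle point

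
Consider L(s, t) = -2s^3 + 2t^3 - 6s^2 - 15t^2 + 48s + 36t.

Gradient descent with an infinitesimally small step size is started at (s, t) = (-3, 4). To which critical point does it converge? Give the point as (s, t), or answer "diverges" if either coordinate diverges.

(-4, 3)

L is separable, so gradient descent decouples: s follows -∂L/∂s, t follows -∂L/∂t.
∂L/∂s = -6(s - 2)(s + 4); at s=-3 this is 30, so s decreases.
∂L/∂t = 6(t - 3)(t - 2); at t=4 this is 12, so t decreases.
s converges to its nearest critical value -4 (a local min of the s-part); t converges to 3. The iterate converges to (-4, 3).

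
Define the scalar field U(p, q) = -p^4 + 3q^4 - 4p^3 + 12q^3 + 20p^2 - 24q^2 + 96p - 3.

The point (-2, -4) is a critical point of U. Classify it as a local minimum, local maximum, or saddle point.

The mixed partial ∂²U/∂p∂q is 0, so the Hessian at any point is diag(U_pp, U_qq) = diag(4(-3p^2 - 6p + 10), 12(3q^2 + 6q - 4)).
At (-2, -4): H = diag(40, 240).
Both eigenvalues are positive, so H is positive definite: a local minimum.

local minimum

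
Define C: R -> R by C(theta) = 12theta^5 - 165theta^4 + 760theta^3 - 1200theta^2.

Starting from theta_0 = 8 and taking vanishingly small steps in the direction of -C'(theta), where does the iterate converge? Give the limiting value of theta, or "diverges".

5

C'(theta) = 60theta(theta - 5)(theta - 4)(theta - 2), so C'(8) = 34560.
Gradient descent moves in the -C' direction, i.e. theta is decreasing.
The nearest critical point in that direction is theta = 5, where C'' = 900 > 0 (a local minimum). The iterate converges there.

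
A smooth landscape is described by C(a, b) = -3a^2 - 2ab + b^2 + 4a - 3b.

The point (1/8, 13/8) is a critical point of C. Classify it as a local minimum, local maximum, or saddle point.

saddle point

The Hessian of C is constant: H = [[-6, -2], [-2, 2]].
det(H) = (-6)·2 − (-2)² = -16.
Since det(H) < 0, H is indefinite and the critical point is a saddle point.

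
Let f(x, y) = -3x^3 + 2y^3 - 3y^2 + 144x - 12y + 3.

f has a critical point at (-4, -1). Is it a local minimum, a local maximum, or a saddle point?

The mixed partial ∂²f/∂x∂y is 0, so the Hessian at any point is diag(f_xx, f_yy) = diag(-18x, 6(2y - 1)).
At (-4, -1): H = diag(72, -18).
The eigenvalues have opposite signs, so H is indefinite: a saddle point.

saddle point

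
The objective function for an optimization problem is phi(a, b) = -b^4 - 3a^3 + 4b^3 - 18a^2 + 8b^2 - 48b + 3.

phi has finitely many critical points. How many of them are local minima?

phi separates as a function of a plus a function of b, so ∇phi=0 decouples.
∂phi/∂a = -9a(a + 4) = 0 at a ∈ {-4, 0}; ∂phi/∂b = -4(b - 3)(b - 2)(b + 2) = 0 at b ∈ {-2, 2, 3}.
The Hessian is diagonal: diag(phi_aa, phi_bb). Second derivatives: phi_aa(-4)=36, phi_aa(0)=-36; phi_bb(-2)=-80, phi_bb(2)=16, phi_bb(3)=-20.
Local minima occur where both diagonal entries positive: (-4, 2). Count: 1.

1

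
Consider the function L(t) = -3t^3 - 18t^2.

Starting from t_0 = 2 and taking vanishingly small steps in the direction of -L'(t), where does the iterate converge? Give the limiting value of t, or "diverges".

diverges

L'(t) = -9t(t + 4), so L'(2) = -108.
Gradient descent moves in the -L' direction, i.e. t is increasing.
There is no critical point above t=2, and L' keeps the same sign, so the iterate runs off to +∞.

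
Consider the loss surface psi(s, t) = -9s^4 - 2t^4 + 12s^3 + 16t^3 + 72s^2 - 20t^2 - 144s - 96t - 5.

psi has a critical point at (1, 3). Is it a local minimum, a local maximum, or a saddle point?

The mixed partial ∂²psi/∂s∂t is 0, so the Hessian at any point is diag(psi_ss, psi_tt) = diag(36(-3s^2 + 2s + 4), 8(-3t^2 + 12t - 5)).
At (1, 3): H = diag(108, 32).
Both eigenvalues are positive, so H is positive definite: a local minimum.

local minimum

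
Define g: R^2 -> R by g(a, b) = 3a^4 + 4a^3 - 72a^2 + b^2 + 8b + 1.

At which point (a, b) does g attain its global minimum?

(-4, -4)

g(a,b) separates as P(a) + Q(b) + 1, so its minimum is min P + min Q + 1.
P'(a) = 12a(a - 3)(a + 4) vanishes at a ∈ {-4, 0, 3}; Q'(b) = 2b + 8 vanishes at b ∈ {-4}.
Local minima of P (where P''>0): P(-4)=-640, P(3)=-297. Local minima of Q: Q(-4)=-16.
So the global minimum of g is P(-4) + Q(-4) + 1 = -640 − 16 + 1 = -655, attained at (-4, -4).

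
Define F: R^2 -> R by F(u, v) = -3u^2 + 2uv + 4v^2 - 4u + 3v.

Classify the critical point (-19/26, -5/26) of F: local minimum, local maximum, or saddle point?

The Hessian of F is constant: H = [[-6, 2], [2, 8]].
det(H) = (-6)·8 − 2² = -52.
Since det(H) < 0, H is indefinite and the critical point is a saddle point.

saddle point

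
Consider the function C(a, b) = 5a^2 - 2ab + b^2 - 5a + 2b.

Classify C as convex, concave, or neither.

C is quadratic, so its Hessian is the constant matrix H = [[10, -2], [-2, 2]].
det(H) = 16, tr(H) = 12.
det(H) > 0 and tr(H) > 0, so H is positive definite everywhere: convex.

convex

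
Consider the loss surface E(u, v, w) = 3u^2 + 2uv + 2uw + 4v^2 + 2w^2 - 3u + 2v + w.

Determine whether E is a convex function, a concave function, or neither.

E is quadratic, so its Hessian is the constant matrix H = [[6, 2, 2], [2, 8, 0], [2, 0, 4]].
Leading principal minors: 6, 44, 144.
All positive ⇒ H ≻ 0 ⇒ convex.

convex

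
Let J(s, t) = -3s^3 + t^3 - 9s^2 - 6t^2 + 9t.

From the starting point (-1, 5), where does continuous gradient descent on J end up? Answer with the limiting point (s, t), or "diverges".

(-2, 3)

J is separable, so gradient descent decouples: s follows -∂J/∂s, t follows -∂J/∂t.
∂J/∂s = -9s(s + 2); at s=-1 this is 9, so s decreases.
∂J/∂t = 3(t - 3)(t - 1); at t=5 this is 24, so t decreases.
s converges to its nearest critical value -2 (a local min of the s-part); t converges to 3. The iterate converges to (-2, 3).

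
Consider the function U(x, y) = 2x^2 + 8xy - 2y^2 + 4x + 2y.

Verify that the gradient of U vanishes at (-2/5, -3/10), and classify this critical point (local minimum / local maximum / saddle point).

saddle point

∇U = (4x + 8y + 4, 8x - 4y + 2); substituting (-2/5, -3/10) gives ∇U = (0, 0), so (-2/5, -3/10) is indeed a critical point.
The Hessian of U is constant: H = [[4, 8], [8, -4]].
det(H) = 4·(-4) − 8² = -80.
Since det(H) < 0, H is indefinite and the critical point is a saddle point.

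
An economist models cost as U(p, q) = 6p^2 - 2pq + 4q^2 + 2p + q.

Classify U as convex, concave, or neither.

U is quadratic, so its Hessian is the constant matrix H = [[12, -2], [-2, 8]].
det(H) = 92, tr(H) = 20.
det(H) > 0 and tr(H) > 0, so H is positive definite everywhere: convex.

convex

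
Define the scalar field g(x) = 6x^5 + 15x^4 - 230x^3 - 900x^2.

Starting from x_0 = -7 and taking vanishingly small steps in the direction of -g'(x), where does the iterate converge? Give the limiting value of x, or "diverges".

diverges

g'(x) = 30x(x - 5)(x + 3)(x + 4), so g'(-7) = 30240.
Gradient descent moves in the -g' direction, i.e. x is decreasing.
There is no critical point below x=-7, and g' keeps the same sign, so the iterate runs off to −∞.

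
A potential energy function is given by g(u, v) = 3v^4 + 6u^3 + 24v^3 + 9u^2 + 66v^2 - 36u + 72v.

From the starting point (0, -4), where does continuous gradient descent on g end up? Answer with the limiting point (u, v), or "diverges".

g is separable, so gradient descent decouples: u follows -∂g/∂u, v follows -∂g/∂v.
∂g/∂u = 18(u - 1)(u + 2); at u=0 this is -36, so u increases.
∂g/∂v = 12(v + 1)(v + 2)(v + 3); at v=-4 this is -72, so v increases.
u converges to its nearest critical value 1 (a local min of the u-part); v converges to -3. The iterate converges to (1, -3).

(1, -3)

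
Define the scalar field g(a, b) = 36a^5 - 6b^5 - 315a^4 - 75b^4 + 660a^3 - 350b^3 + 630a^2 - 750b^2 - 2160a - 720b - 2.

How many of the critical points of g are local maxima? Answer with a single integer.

4

g separates as a function of a plus a function of b, so ∇g=0 decouples.
∂g/∂a = 180(a - 4)(a - 3)(a - 1)(a + 1) = 0 at a ∈ {-1, 1, 3, 4}; ∂g/∂b = -30(b + 1)(b + 2)(b + 3)(b + 4) = 0 at b ∈ {-4, -3, -2, -1}.
The Hessian is diagonal: diag(g_aa, g_bb). Second derivatives: g_aa(-1)=-7200, g_aa(1)=2160, g_aa(3)=-1440, g_aa(4)=2700; g_bb(-4)=180, g_bb(-3)=-60, g_bb(-2)=60, g_bb(-1)=-180.
Local maxima occur where both diagonal entries negative: (-1, -3), (-1, -1), (3, -3), (3, -1). Count: 4.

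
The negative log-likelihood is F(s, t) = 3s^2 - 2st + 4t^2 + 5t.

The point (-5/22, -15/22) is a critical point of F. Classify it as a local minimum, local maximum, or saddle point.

local minimum

The Hessian of F is constant: H = [[6, -2], [-2, 8]].
det(H) = 6·8 − (-2)² = 44.
det(H) > 0 and tr(H) = 14 > 0, so H is positive definite and the point is a local minimum.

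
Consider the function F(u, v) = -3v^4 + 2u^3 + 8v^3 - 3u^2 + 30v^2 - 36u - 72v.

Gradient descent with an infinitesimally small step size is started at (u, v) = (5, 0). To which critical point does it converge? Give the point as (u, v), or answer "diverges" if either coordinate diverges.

(3, 1)

F is separable, so gradient descent decouples: u follows -∂F/∂u, v follows -∂F/∂v.
∂F/∂u = 6(u - 3)(u + 2); at u=5 this is 84, so u decreases.
∂F/∂v = -12(v - 3)(v - 1)(v + 2); at v=0 this is -72, so v increases.
u converges to its nearest critical value 3 (a local min of the u-part); v converges to 1. The iterate converges to (3, 1).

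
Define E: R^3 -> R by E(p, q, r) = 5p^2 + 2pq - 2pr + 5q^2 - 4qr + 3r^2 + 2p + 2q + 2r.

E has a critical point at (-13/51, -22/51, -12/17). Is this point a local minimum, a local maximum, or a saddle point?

The Hessian is constant: H = [[10, 2, -2], [2, 10, -4], [-2, -4, 6]].
Leading principal minors: Δ₁ = 10, Δ₂ = 96, Δ₃ = 408.
All leading minors are positive, so H is positive definite: a local minimum.

local minimum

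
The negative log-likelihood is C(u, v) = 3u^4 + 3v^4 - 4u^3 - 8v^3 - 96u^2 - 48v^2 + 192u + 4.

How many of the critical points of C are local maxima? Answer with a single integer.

1

C separates as a function of u plus a function of v, so ∇C=0 decouples.
∂C/∂u = 12(u - 4)(u - 1)(u + 4) = 0 at u ∈ {-4, 1, 4}; ∂C/∂v = 12v(v - 4)(v + 2) = 0 at v ∈ {-2, 0, 4}.
The Hessian is diagonal: diag(C_uu, C_vv). Second derivatives: C_uu(-4)=480, C_uu(1)=-180, C_uu(4)=288; C_vv(-2)=144, C_vv(0)=-96, C_vv(4)=288.
Local maxima occur where both diagonal entries negative: (1, 0). Count: 1.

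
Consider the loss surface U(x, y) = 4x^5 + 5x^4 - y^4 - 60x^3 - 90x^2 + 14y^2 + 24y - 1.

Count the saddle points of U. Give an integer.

U separates as a function of x plus a function of y, so ∇U=0 decouples.
∂U/∂x = 20x(x - 3)(x + 1)(x + 3) = 0 at x ∈ {-3, -1, 0, 3}; ∂U/∂y = -4(y - 3)(y + 1)(y + 2) = 0 at y ∈ {-2, -1, 3}.
The Hessian is diagonal: diag(U_xx, U_yy). Second derivatives: U_xx(-3)=-720, U_xx(-1)=160, U_xx(0)=-180, U_xx(3)=1440; U_yy(-2)=-20, U_yy(-1)=16, U_yy(3)=-80.
Saddle points occur where the two diagonal entries have opposite signs: (-3, -1), (-1, -2), (-1, 3), (0, -1), (3, -2), (3, 3). Count: 6.

6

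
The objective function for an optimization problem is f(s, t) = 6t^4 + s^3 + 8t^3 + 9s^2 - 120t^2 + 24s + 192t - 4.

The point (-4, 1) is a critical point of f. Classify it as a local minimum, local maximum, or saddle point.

The mixed partial ∂²f/∂s∂t is 0, so the Hessian at any point is diag(f_ss, f_tt) = diag(6(s + 3), 24(3t^2 + 2t - 10)).
At (-4, 1): H = diag(-6, -120).
Both eigenvalues are negative, so H is negative definite: a local maximum.

local maximum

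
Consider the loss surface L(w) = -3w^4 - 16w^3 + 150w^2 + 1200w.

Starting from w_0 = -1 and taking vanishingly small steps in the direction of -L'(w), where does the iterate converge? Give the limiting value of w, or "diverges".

L'(w) = -12(w - 5)(w + 4)(w + 5), so L'(-1) = 864.
Gradient descent moves in the -L' direction, i.e. w is decreasing.
The nearest critical point in that direction is w = -4, where L'' = 108 > 0 (a local minimum). The iterate converges there.

-4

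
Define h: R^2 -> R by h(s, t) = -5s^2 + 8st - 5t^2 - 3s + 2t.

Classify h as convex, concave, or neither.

concave

h is quadratic, so its Hessian is the constant matrix H = [[-10, 8], [8, -10]].
det(H) = 36, tr(H) = -20.
det(H) > 0 and tr(H) < 0, so H is negative definite everywhere: concave.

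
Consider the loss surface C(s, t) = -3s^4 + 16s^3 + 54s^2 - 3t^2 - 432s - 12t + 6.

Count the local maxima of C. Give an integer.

C separates as a function of s plus a function of t, so ∇C=0 decouples.
∂C/∂s = -12(s - 4)(s - 3)(s + 3) = 0 at s ∈ {-3, 3, 4}; ∂C/∂t = -6(t + 2) = 0 at t ∈ {-2}.
The Hessian is diagonal: diag(C_ss, C_tt). Second derivatives: C_ss(-3)=-504, C_ss(3)=72, C_ss(4)=-84; C_tt(-2)=-6.
Local maxima occur where both diagonal entries negative: (-3, -2), (4, -2). Count: 2.

2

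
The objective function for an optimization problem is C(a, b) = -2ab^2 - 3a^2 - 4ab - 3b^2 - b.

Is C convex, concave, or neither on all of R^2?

neither

The term -2ab^2 is cubic, so the Hessian is not constant.
∂²C/∂b² = -4a - 6, which takes both signs as a varies (negative for sufficiently large a). A diagonal entry of the Hessian changing sign means the Hessian is neither positive- nor negative-semidefinite on all of R^2.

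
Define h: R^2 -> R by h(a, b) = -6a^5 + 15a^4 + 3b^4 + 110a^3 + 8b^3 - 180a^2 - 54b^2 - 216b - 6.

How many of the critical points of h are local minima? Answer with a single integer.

4

h separates as a function of a plus a function of b, so ∇h=0 decouples.
∂h/∂a = -30a(a - 4)(a - 1)(a + 3) = 0 at a ∈ {-3, 0, 1, 4}; ∂h/∂b = 12(b - 3)(b + 2)(b + 3) = 0 at b ∈ {-3, -2, 3}.
The Hessian is diagonal: diag(h_aa, h_bb). Second derivatives: h_aa(-3)=2520, h_aa(0)=-360, h_aa(1)=360, h_aa(4)=-2520; h_bb(-3)=72, h_bb(-2)=-60, h_bb(3)=360.
Local minima occur where both diagonal entries positive: (-3, -3), (-3, 3), (1, -3), (1, 3). Count: 4.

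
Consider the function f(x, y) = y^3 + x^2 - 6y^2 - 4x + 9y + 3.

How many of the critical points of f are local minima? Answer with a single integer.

1

f separates as a function of x plus a function of y, so ∇f=0 decouples.
∂f/∂x = 2(x - 2) = 0 at x ∈ {2}; ∂f/∂y = 3(y - 3)(y - 1) = 0 at y ∈ {1, 3}.
The Hessian is diagonal: diag(f_xx, f_yy). Second derivatives: f_xx(2)=2; f_yy(1)=-6, f_yy(3)=6.
Local minima occur where both diagonal entries positive: (2, 3). Count: 1.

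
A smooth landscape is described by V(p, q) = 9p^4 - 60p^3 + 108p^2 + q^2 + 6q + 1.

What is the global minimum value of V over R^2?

V(p,q) separates as A(p) + B(q) + 1, so its minimum is min A + min B + 1.
A'(p) = 36p(p - 3)(p - 2) vanishes at p ∈ {0, 2, 3}; B'(q) = 2q + 6 vanishes at q ∈ {-3}.
Local minima of A (where A''>0): A(0)=0, A(3)=81. Local minima of B: B(-3)=-9.
So the global minimum of V is A(0) + B(-3) + 1 = 0 − 9 + 1 = -8, attained at (0, -3).

-8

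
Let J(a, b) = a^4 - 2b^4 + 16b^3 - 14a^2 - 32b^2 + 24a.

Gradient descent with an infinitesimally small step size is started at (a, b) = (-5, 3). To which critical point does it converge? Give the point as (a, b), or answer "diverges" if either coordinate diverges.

(-3, 2)

J is separable, so gradient descent decouples: a follows -∂J/∂a, b follows -∂J/∂b.
∂J/∂a = 4(a - 2)(a - 1)(a + 3); at a=-5 this is -336, so a increases.
∂J/∂b = -8b(b - 4)(b - 2); at b=3 this is 24, so b decreases.
a converges to its nearest critical value -3 (a local min of the a-part); b converges to 2. The iterate converges to (-3, 2).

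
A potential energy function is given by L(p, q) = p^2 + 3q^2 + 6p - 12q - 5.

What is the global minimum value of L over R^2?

L(p,q) separates as A(p) + B(q) − 5, so its minimum is min A + min B − 5.
A'(p) = 2p + 6 vanishes at p ∈ {-3}; B'(q) = 6q - 12 vanishes at q ∈ {2}.
Local minima of A (where A''>0): A(-3)=-9. Local minima of B: B(2)=-12.
So the global minimum of L is A(-3) + B(2) − 5 = -9 − 12 − 5 = -26, attained at (-3, 2).

-26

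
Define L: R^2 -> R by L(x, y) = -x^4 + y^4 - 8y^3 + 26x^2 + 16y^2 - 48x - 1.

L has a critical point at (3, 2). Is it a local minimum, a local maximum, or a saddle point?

The mixed partial ∂²L/∂x∂y is 0, so the Hessian at any point is diag(L_xx, L_yy) = diag(4(-3x^2 + 13), 4(3y^2 - 12y + 8)).
At (3, 2): H = diag(-56, -16).
Both eigenvalues are negative, so H is negative definite: a local maximum.

local maximum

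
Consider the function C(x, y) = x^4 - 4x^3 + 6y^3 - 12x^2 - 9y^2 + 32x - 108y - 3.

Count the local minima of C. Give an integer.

2

C separates as a function of x plus a function of y, so ∇C=0 decouples.
∂C/∂x = 4(x - 4)(x - 1)(x + 2) = 0 at x ∈ {-2, 1, 4}; ∂C/∂y = 18(y - 3)(y + 2) = 0 at y ∈ {-2, 3}.
The Hessian is diagonal: diag(C_xx, C_yy). Second derivatives: C_xx(-2)=72, C_xx(1)=-36, C_xx(4)=72; C_yy(-2)=-90, C_yy(3)=90.
Local minima occur where both diagonal entries positive: (-2, 3), (4, 3). Count: 2.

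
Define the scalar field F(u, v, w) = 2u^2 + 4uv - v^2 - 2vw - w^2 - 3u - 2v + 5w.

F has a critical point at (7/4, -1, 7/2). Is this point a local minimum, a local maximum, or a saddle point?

The Hessian is constant: H = [[4, 4, 0], [4, -2, -2], [0, -2, -2]].
Leading principal minors: Δ₁ = 4, Δ₂ = -24, Δ₃ = 32.
The minors fit neither the all-positive nor the alternating-sign pattern, so H is indefinite: a saddle point.

saddle point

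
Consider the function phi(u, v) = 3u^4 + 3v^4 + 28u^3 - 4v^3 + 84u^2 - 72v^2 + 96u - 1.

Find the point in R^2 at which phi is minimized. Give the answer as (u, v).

(-4, 4)

phi(u,v) separates as P(u) + Q(v) − 1, so its minimum is min P + min Q − 1.
P'(u) = 12(u + 1)(u + 2)(u + 4) vanishes at u ∈ {-4, -2, -1}; Q'(v) = 12v(v - 4)(v + 3) vanishes at v ∈ {-3, 0, 4}.
Local minima of P (where P''>0): P(-4)=-64, P(-1)=-37. Local minima of Q: Q(-3)=-297, Q(4)=-640.
So the global minimum of phi is P(-4) + Q(4) − 1 = -64 − 640 − 1 = -705, attained at (-4, 4).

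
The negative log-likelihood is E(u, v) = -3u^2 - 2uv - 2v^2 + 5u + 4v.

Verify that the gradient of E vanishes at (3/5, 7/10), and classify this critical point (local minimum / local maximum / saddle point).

local maximum

∇E = (-6u - 2v + 5, -2u - 4v + 4); substituting (3/5, 7/10) gives ∇E = (0, 0), so (3/5, 7/10) is indeed a critical point.
The Hessian of E is constant: H = [[-6, -2], [-2, -4]].
det(H) = (-6)·(-4) − (-2)² = 20.
det(H) > 0 and tr(H) = -10 < 0, so H is negative definite and the point is a local maximum.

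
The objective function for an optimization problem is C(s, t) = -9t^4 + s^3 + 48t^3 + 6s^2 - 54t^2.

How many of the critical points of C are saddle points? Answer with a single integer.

3

C separates as a function of s plus a function of t, so ∇C=0 decouples.
∂C/∂s = 3s(s + 4) = 0 at s ∈ {-4, 0}; ∂C/∂t = -36t(t - 3)(t - 1) = 0 at t ∈ {0, 1, 3}.
The Hessian is diagonal: diag(C_ss, C_tt). Second derivatives: C_ss(-4)=-12, C_ss(0)=12; C_tt(0)=-108, C_tt(1)=72, C_tt(3)=-216.
Saddle points occur where the two diagonal entries have opposite signs: (-4, 1), (0, 0), (0, 3). Count: 3.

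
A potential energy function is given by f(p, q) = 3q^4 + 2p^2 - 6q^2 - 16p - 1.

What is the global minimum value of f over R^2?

-36

f(p,q) separates as A(p) + B(q) − 1, so its minimum is min A + min B − 1.
A'(p) = 4p - 16 vanishes at p ∈ {4}; B'(q) = 12q(q - 1)(q + 1) vanishes at q ∈ {-1, 0, 1}.
Local minima of A (where A''>0): A(4)=-32. Local minima of B: B(-1)=-3, B(1)=-3.
So the global minimum of f is A(4) + B(-1) − 1 = -32 − 3 − 1 = -36, attained at (4, -1).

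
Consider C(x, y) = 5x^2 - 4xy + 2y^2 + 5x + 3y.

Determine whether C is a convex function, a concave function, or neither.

C is quadratic, so its Hessian is the constant matrix H = [[10, -4], [-4, 4]].
det(H) = 24, tr(H) = 14.
det(H) > 0 and tr(H) > 0, so H is positive definite everywhere: convex.

convex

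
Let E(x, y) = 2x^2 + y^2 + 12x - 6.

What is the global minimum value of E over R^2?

-24

E(x,y) separates as P(x) + Q(y) − 6, so its minimum is min P + min Q − 6.
P'(x) = 4x + 12 vanishes at x ∈ {-3}; Q'(y) = 2y vanishes at y ∈ {0}.
Local minima of P (where P''>0): P(-3)=-18. Local minima of Q: Q(0)=0.
So the global minimum of E is P(-3) + Q(0) − 6 = -18 + 0 − 6 = -24, attained at (-3, 0).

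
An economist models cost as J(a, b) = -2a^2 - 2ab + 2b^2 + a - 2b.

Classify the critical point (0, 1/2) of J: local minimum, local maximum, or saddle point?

saddle point

The Hessian of J is constant: H = [[-4, -2], [-2, 4]].
det(H) = (-4)·4 − (-2)² = -20.
Since det(H) < 0, H is indefinite and the critical point is a saddle point.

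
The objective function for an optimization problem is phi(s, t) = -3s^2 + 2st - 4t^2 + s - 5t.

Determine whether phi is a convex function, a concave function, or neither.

concave

phi is quadratic, so its Hessian is the constant matrix H = [[-6, 2], [2, -8]].
det(H) = 44, tr(H) = -14.
det(H) > 0 and tr(H) < 0, so H is negative definite everywhere: concave.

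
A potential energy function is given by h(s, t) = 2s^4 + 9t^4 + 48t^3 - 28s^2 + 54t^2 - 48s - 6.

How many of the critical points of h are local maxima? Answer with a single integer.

h separates as a function of s plus a function of t, so ∇h=0 decouples.
∂h/∂s = 8(s - 3)(s + 1)(s + 2) = 0 at s ∈ {-2, -1, 3}; ∂h/∂t = 36t(t + 1)(t + 3) = 0 at t ∈ {-3, -1, 0}.
The Hessian is diagonal: diag(h_ss, h_tt). Second derivatives: h_ss(-2)=40, h_ss(-1)=-32, h_ss(3)=160; h_tt(-3)=216, h_tt(-1)=-72, h_tt(0)=108.
Local maxima occur where both diagonal entries negative: (-1, -1). Count: 1.

1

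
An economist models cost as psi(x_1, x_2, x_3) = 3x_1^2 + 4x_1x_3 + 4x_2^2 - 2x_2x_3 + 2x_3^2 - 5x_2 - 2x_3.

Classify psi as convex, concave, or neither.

convex

psi is quadratic, so its Hessian is the constant matrix H = [[6, 0, 4], [0, 8, -2], [4, -2, 4]].
Leading principal minors: 6, 48, 40.
All positive ⇒ H ≻ 0 ⇒ convex.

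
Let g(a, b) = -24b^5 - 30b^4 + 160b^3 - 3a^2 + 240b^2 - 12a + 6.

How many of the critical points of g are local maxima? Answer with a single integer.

2

g separates as a function of a plus a function of b, so ∇g=0 decouples.
∂g/∂a = -6(a + 2) = 0 at a ∈ {-2}; ∂g/∂b = -120b(b - 2)(b + 1)(b + 2) = 0 at b ∈ {-2, -1, 0, 2}.
The Hessian is diagonal: diag(g_aa, g_bb). Second derivatives: g_aa(-2)=-6; g_bb(-2)=960, g_bb(-1)=-360, g_bb(0)=480, g_bb(2)=-2880.
Local maxima occur where both diagonal entries negative: (-2, -1), (-2, 2). Count: 2.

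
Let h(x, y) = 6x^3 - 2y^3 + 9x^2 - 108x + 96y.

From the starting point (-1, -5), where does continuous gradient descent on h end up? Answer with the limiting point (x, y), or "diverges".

h is separable, so gradient descent decouples: x follows -∂h/∂x, y follows -∂h/∂y.
∂h/∂x = 18(x - 2)(x + 3); at x=-1 this is -108, so x increases.
∂h/∂y = -6(y - 4)(y + 4); at y=-5 this is -54, so y increases.
x converges to its nearest critical value 2 (a local min of the x-part); y converges to -4. The iterate converges to (2, -4).

(2, -4)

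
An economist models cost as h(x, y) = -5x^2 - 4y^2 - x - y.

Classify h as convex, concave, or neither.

h is quadratic, so its Hessian is the constant matrix H = [[-10, 0], [0, -8]].
det(H) = 80, tr(H) = -18.
det(H) > 0 and tr(H) < 0, so H is negative definite everywhere: concave.

concave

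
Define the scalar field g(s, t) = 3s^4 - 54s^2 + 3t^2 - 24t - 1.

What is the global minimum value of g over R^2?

g(s,t) separates as P(s) + Q(t) − 1, so its minimum is min P + min Q − 1.
P'(s) = 12s(s - 3)(s + 3) vanishes at s ∈ {-3, 0, 3}; Q'(t) = 6(t - 4) vanishes at t ∈ {4}.
Local minima of P (where P''>0): P(-3)=-243, P(3)=-243. Local minima of Q: Q(4)=-48.
So the global minimum of g is P(-3) + Q(4) − 1 = -243 − 48 − 1 = -292, attained at (-3, 4).

-292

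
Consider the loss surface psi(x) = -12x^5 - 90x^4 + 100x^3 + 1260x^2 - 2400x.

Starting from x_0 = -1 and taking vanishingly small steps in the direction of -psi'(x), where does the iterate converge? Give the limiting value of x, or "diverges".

1

psi'(x) = -60(x - 2)(x - 1)(x + 4)(x + 5), so psi'(-1) = -4320.
Gradient descent moves in the -psi' direction, i.e. x is increasing.
The nearest critical point in that direction is x = 1, where psi'' = 1800 > 0 (a local minimum). The iterate converges there.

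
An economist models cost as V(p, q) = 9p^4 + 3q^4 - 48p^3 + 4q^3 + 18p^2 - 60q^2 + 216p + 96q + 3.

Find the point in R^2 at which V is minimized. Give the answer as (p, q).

V(p,q) separates as A(p) + B(q) + 3, so its minimum is min A + min B + 3.
A'(p) = 36(p - 3)(p - 2)(p + 1) vanishes at p ∈ {-1, 2, 3}; B'(q) = 12(q - 2)(q - 1)(q + 4) vanishes at q ∈ {-4, 1, 2}.
Local minima of A (where A''>0): A(-1)=-141, A(3)=243. Local minima of B: B(-4)=-832, B(2)=32.
So the global minimum of V is A(-1) + B(-4) + 3 = -141 − 832 + 3 = -970, attained at (-1, -4).

(-1, -4)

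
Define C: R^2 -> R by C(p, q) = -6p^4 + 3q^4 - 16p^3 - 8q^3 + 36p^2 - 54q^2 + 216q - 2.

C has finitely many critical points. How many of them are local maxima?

2

C separates as a function of p plus a function of q, so ∇C=0 decouples.
∂C/∂p = -24p(p - 1)(p + 3) = 0 at p ∈ {-3, 0, 1}; ∂C/∂q = 12(q - 3)(q - 2)(q + 3) = 0 at q ∈ {-3, 2, 3}.
The Hessian is diagonal: diag(C_pp, C_qq). Second derivatives: C_pp(-3)=-288, C_pp(0)=72, C_pp(1)=-96; C_qq(-3)=360, C_qq(2)=-60, C_qq(3)=72.
Local maxima occur where both diagonal entries negative: (-3, 2), (1, 2). Count: 2.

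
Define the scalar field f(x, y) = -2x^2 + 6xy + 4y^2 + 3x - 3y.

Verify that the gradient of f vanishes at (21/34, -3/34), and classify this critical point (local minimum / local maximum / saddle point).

saddle point

∇f = (-4x + 6y + 3, 6x + 8y - 3); substituting (21/34, -3/34) gives ∇f = (0, 0), so (21/34, -3/34) is indeed a critical point.
The Hessian of f is constant: H = [[-4, 6], [6, 8]].
det(H) = (-4)·8 − 6² = -68.
Since det(H) < 0, H is indefinite and the critical point is a saddle point.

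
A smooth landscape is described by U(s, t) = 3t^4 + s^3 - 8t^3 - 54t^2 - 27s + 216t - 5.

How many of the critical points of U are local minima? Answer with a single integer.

2

U separates as a function of s plus a function of t, so ∇U=0 decouples.
∂U/∂s = 3(s - 3)(s + 3) = 0 at s ∈ {-3, 3}; ∂U/∂t = 12(t - 3)(t - 2)(t + 3) = 0 at t ∈ {-3, 2, 3}.
The Hessian is diagonal: diag(U_ss, U_tt). Second derivatives: U_ss(-3)=-18, U_ss(3)=18; U_tt(-3)=360, U_tt(2)=-60, U_tt(3)=72.
Local minima occur where both diagonal entries positive: (3, -3), (3, 3). Count: 2.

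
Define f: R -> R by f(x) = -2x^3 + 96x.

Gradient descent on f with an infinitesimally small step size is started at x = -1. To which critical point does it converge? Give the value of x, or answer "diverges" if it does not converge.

-4

f'(x) = -6(x - 4)(x + 4), so f'(-1) = 90.
Gradient descent moves in the -f' direction, i.e. x is decreasing.
The nearest critical point in that direction is x = -4, where f'' = 48 > 0 (a local minimum). The iterate converges there.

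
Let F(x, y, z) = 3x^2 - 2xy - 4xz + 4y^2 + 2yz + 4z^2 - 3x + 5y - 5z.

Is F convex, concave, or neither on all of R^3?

convex

F is quadratic, so its Hessian is the constant matrix H = [[6, -2, -4], [-2, 8, 2], [-4, 2, 8]].
Leading principal minors: 6, 44, 232.
All positive ⇒ H ≻ 0 ⇒ convex.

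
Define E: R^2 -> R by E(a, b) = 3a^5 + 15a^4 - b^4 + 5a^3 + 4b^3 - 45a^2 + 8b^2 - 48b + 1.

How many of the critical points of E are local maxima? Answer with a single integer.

E separates as a function of a plus a function of b, so ∇E=0 decouples.
∂E/∂a = 15a(a - 1)(a + 2)(a + 3) = 0 at a ∈ {-3, -2, 0, 1}; ∂E/∂b = -4(b - 3)(b - 2)(b + 2) = 0 at b ∈ {-2, 2, 3}.
The Hessian is diagonal: diag(E_aa, E_bb). Second derivatives: E_aa(-3)=-180, E_aa(-2)=90, E_aa(0)=-90, E_aa(1)=180; E_bb(-2)=-80, E_bb(2)=16, E_bb(3)=-20.
Local maxima occur where both diagonal entries negative: (-3, -2), (-3, 3), (0, -2), (0, 3). Count: 4.

4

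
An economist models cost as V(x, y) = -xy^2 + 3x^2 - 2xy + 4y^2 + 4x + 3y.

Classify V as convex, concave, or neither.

The term -xy^2 is cubic, so the Hessian is not constant.
∂²V/∂y² = -2x + 8, which takes both signs as x varies (negative for sufficiently large x). A diagonal entry of the Hessian changing sign means the Hessian is neither positive- nor negative-semidefinite on all of R^2.

neither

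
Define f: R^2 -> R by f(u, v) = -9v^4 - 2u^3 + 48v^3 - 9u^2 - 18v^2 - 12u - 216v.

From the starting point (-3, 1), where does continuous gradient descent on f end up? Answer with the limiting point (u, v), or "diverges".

(-2, 2)

f is separable, so gradient descent decouples: u follows -∂f/∂u, v follows -∂f/∂v.
∂f/∂u = -6(u + 1)(u + 2); at u=-3 this is -12, so u increases.
∂f/∂v = -36(v - 3)(v - 2)(v + 1); at v=1 this is -144, so v increases.
u converges to its nearest critical value -2 (a local min of the u-part); v converges to 2. The iterate converges to (-2, 2).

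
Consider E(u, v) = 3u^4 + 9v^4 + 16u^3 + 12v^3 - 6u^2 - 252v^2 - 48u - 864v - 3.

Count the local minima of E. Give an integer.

E separates as a function of u plus a function of v, so ∇E=0 decouples.
∂E/∂u = 12(u - 1)(u + 1)(u + 4) = 0 at u ∈ {-4, -1, 1}; ∂E/∂v = 36(v - 4)(v + 2)(v + 3) = 0 at v ∈ {-3, -2, 4}.
The Hessian is diagonal: diag(E_uu, E_vv). Second derivatives: E_uu(-4)=180, E_uu(-1)=-72, E_uu(1)=120; E_vv(-3)=252, E_vv(-2)=-216, E_vv(4)=1512.
Local minima occur where both diagonal entries positive: (-4, -3), (-4, 4), (1, -3), (1, 4). Count: 4.

4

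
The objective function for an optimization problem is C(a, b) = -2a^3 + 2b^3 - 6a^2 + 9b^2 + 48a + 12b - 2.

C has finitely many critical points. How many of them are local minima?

1

C separates as a function of a plus a function of b, so ∇C=0 decouples.
∂C/∂a = -6(a - 2)(a + 4) = 0 at a ∈ {-4, 2}; ∂C/∂b = 6(b + 1)(b + 2) = 0 at b ∈ {-2, -1}.
The Hessian is diagonal: diag(C_aa, C_bb). Second derivatives: C_aa(-4)=36, C_aa(2)=-36; C_bb(-2)=-6, C_bb(-1)=6.
Local minima occur where both diagonal entries positive: (-4, -1). Count: 1.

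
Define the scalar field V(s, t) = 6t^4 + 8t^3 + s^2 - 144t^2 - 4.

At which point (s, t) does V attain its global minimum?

(0, -4)

V(s,t) separates as P(s) + Q(t) − 4, so its minimum is min P + min Q − 4.
P'(s) = 2s vanishes at s ∈ {0}; Q'(t) = 24t(t - 3)(t + 4) vanishes at t ∈ {-4, 0, 3}.
Local minima of P (where P''>0): P(0)=0. Local minima of Q: Q(-4)=-1280, Q(3)=-594.
So the global minimum of V is P(0) + Q(-4) − 4 = 0 − 1280 − 4 = -1284, attained at (0, -4).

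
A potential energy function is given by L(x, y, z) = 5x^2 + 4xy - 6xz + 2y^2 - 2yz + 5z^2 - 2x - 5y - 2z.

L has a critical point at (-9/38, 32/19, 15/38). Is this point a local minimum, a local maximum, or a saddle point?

The Hessian is constant: H = [[10, 4, -6], [4, 4, -2], [-6, -2, 10]].
Leading principal minors: Δ₁ = 10, Δ₂ = 24, Δ₃ = 152.
All leading minors are positive, so H is positive definite: a local minimum.

local minimum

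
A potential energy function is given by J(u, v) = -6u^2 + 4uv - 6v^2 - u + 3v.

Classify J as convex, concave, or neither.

J is quadratic, so its Hessian is the constant matrix H = [[-12, 4], [4, -12]].
det(H) = 128, tr(H) = -24.
det(H) > 0 and tr(H) < 0, so H is negative definite everywhere: concave.

concave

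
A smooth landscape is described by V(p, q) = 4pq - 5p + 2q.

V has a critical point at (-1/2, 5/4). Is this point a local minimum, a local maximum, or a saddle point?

The Hessian of V is constant: H = [[0, 4], [4, 0]].
det(H) = 0·0 − 4² = -16.
Since det(H) < 0, H is indefinite and the critical point is a saddle point.

saddle point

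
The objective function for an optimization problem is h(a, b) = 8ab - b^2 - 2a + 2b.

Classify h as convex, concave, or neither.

neither

h is quadratic, so its Hessian is the constant matrix H = [[0, 8], [8, -2]].
det(H) = -64, tr(H) = -2.
det(H) < 0, so H is indefinite: neither convex nor concave.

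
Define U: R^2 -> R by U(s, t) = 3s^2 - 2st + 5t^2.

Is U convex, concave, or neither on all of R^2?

U is quadratic, so its Hessian is the constant matrix H = [[6, -2], [-2, 10]].
det(H) = 56, tr(H) = 16.
det(H) > 0 and tr(H) > 0, so H is positive definite everywhere: convex.

convex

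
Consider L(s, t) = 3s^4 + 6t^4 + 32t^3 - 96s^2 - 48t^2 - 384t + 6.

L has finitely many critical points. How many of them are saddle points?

L separates as a function of s plus a function of t, so ∇L=0 decouples.
∂L/∂s = 12s(s - 4)(s + 4) = 0 at s ∈ {-4, 0, 4}; ∂L/∂t = 24(t - 2)(t + 2)(t + 4) = 0 at t ∈ {-4, -2, 2}.
The Hessian is diagonal: diag(L_ss, L_tt). Second derivatives: L_ss(-4)=384, L_ss(0)=-192, L_ss(4)=384; L_tt(-4)=288, L_tt(-2)=-192, L_tt(2)=576.
Saddle points occur where the two diagonal entries have opposite signs: (-4, -2), (0, -4), (0, 2), (4, -2). Count: 4.

4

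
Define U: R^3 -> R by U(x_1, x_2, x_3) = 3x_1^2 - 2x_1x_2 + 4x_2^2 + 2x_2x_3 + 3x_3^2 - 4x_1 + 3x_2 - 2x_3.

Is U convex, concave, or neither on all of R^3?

U is quadratic, so its Hessian is the constant matrix H = [[6, -2, 0], [-2, 8, 2], [0, 2, 6]].
Leading principal minors: 6, 44, 240.
All positive ⇒ H ≻ 0 ⇒ convex.

convex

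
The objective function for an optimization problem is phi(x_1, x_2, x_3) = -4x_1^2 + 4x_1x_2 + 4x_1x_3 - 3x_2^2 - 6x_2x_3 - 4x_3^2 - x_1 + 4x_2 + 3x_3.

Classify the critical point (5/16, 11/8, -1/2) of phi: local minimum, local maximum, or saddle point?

local maximum

The Hessian is constant: H = [[-8, 4, 4], [4, -6, -6], [4, -6, -8]].
Leading principal minors: Δ₁ = -8, Δ₂ = 32, Δ₃ = -64.
The minors alternate sign starting negative (−, +, −), so H is negative definite: a local maximum.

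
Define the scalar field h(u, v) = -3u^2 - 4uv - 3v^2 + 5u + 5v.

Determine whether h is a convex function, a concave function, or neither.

concave

h is quadratic, so its Hessian is the constant matrix H = [[-6, -4], [-4, -6]].
det(H) = 20, tr(H) = -12.
det(H) > 0 and tr(H) < 0, so H is negative definite everywhere: concave.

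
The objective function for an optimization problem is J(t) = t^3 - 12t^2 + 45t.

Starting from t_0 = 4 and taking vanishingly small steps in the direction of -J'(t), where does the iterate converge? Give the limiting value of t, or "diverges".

J'(t) = 3(t - 5)(t - 3), so J'(4) = -3.
Gradient descent moves in the -J' direction, i.e. t is increasing.
The nearest critical point in that direction is t = 5, where J'' = 6 > 0 (a local minimum). The iterate converges there.

5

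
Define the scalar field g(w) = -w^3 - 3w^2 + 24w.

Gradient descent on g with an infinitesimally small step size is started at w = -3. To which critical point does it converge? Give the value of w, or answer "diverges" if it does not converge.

-4

g'(w) = -3(w - 2)(w + 4), so g'(-3) = 15.
Gradient descent moves in the -g' direction, i.e. w is decreasing.
The nearest critical point in that direction is w = -4, where g'' = 18 > 0 (a local minimum). The iterate converges there.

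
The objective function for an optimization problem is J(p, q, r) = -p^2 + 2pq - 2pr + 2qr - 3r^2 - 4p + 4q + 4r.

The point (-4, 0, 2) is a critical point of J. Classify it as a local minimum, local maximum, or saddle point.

saddle point

The Hessian is constant: H = [[-2, 2, -2], [2, 0, 2], [-2, 2, -6]].
Leading principal minors: Δ₁ = -2, Δ₂ = -4, Δ₃ = 16.
The minors fit neither the all-positive nor the alternating-sign pattern, so H is indefinite: a saddle point.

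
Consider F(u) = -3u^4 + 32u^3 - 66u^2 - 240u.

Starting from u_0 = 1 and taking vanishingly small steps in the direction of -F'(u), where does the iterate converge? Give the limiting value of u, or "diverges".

F'(u) = -12(u - 5)(u - 4)(u + 1), so F'(1) = -288.
Gradient descent moves in the -F' direction, i.e. u is increasing.
The nearest critical point in that direction is u = 4, where F'' = 60 > 0 (a local minimum). The iterate converges there.

4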